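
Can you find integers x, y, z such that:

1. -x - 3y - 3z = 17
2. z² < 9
Yes

Take x = 1, y = -6, z = 0. Substituting into each constraint:
  (1) (-1) - 3(-6) - 3(0) = 17 ✓
  (2) z² = (0)² = 0, and 0 < 9 ✓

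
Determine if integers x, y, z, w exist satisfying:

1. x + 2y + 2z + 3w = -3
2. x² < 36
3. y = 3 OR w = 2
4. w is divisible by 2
Yes

Take x = -1, y = 0, z = -4, w = 2. Substituting into each constraint:
  (1) (-1) + 2(0) + 2(-4) + 3(2) = -3 ✓
  (2) x² = (-1)² = 1, and 1 < 36 ✓
  (3) w = 2, target 2 ✓ (second branch holds)
  (4) 2 = 2 × 1, remainder 0 ✓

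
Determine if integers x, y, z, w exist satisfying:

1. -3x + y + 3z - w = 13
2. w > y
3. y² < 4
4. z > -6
Yes

Take x = -5, y = 0, z = 0, w = 2. Substituting into each constraint:
  (1) -3(-5) + 0 + 3(0) + (-2) = 13 ✓
  (2) 2 > 0 ✓
  (3) y² = (0)² = 0, and 0 < 4 ✓
  (4) 0 > -6 ✓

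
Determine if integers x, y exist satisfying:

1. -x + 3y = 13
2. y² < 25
Yes

Take x = -13, y = 0. Substituting into each constraint:
  (1) 13 + 3(0) = 13 ✓
  (2) y² = (0)² = 0, and 0 < 25 ✓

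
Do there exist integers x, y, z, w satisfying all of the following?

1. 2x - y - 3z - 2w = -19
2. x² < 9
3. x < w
Yes

Take x = -2, y = 0, z = 5, w = 0. Substituting into each constraint:
  (1) 2(-2) + 0 - 3(5) - 2(0) = -19 ✓
  (2) x² = (-2)² = 4, and 4 < 9 ✓
  (3) -2 < 0 ✓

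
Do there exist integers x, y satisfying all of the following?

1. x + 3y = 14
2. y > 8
Yes

Take x = -13, y = 9. Substituting into each constraint:
  (1) (-13) + 3(9) = 14 ✓
  (2) 9 > 8 ✓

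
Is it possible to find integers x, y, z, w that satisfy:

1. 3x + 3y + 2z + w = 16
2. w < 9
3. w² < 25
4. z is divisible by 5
Yes

Take x = 5, y = 0, z = 0, w = 1. Substituting into each constraint:
  (1) 3(5) + 3(0) + 2(0) + 1 = 16 ✓
  (2) 1 < 9 ✓
  (3) w² = (1)² = 1, and 1 < 25 ✓
  (4) 0 = 5 × 0, remainder 0 ✓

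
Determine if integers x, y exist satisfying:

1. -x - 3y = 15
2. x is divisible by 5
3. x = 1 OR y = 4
No

The full constraint system is jointly infeasible over the integers. Each constraint and what it forces:

  - -x - 3y = 15: is a linear equation tying the variables together
  - x is divisible by 5: restricts x to multiples of 5
  - x = 1 OR y = 4: forces a choice: either x = 1 or y = 4

Split on the disjunction (x = 1 OR y = 4):
  • If x = 1: this contradicts the divisibility constraint — 1 is not a multiple of 5.
  • If y = 4: with y = 4, writing x = 5x', every remaining term of the linear equation is divisible by 5, so the left side is ≡ 0 (mod 5); but the right side 27 ≡ 2 (mod 5). No integers can satisfy it.
Both branches are infeasible, so the system has no integer solution.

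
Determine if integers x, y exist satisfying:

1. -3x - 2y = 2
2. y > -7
Yes

Take x = -2, y = 2. Substituting into each constraint:
  (1) -3(-2) - 2(2) = 2 ✓
  (2) 2 > -7 ✓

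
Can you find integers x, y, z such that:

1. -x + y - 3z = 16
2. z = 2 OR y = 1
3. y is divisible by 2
Yes

Take x = -22, y = 0, z = 2. Substituting into each constraint:
  (1) 22 + 0 - 3(2) = 16 ✓
  (2) z = 2, target 2 ✓ (first branch holds)
  (3) 0 = 2 × 0, remainder 0 ✓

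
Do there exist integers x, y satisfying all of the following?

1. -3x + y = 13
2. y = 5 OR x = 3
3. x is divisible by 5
No

The full constraint system is jointly infeasible over the integers. Each constraint and what it forces:

  - -3x + y = 13: is a linear equation tying the variables together
  - y = 5 OR x = 3: forces a choice: either y = 5 or x = 3
  - x is divisible by 5: restricts x to multiples of 5

Split on the disjunction (y = 5 OR x = 3):
  • If y = 5: with y = 5, writing x = 5x', every remaining term of the linear equation is divisible by 15, so the left side is ≡ 0 (mod 15); but the right side 8 ≡ 8 (mod 15). No integers can satisfy it.
  • If x = 3: this contradicts the divisibility constraint — 3 is not a multiple of 5.
Both branches are infeasible, so the system has no integer solution.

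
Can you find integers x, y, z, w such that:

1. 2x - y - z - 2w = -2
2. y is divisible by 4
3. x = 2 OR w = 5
Yes

Take x = 0, y = 0, z = -8, w = 5. Substituting into each constraint:
  (1) 2(0) + 0 + 8 - 2(5) = -2 ✓
  (2) 0 = 4 × 0, remainder 0 ✓
  (3) w = 5, target 5 ✓ (second branch holds)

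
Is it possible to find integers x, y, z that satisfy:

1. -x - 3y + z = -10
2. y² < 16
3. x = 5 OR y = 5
Yes

Take x = 5, y = 1, z = -2. Substituting into each constraint:
  (1) (-5) - 3(1) + (-2) = -10 ✓
  (2) y² = (1)² = 1, and 1 < 16 ✓
  (3) x = 5, target 5 ✓ (first branch holds)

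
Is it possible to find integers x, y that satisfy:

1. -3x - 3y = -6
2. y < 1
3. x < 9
Yes

Take x = 2, y = 0. Substituting into each constraint:
  (1) -3(2) - 3(0) = -6 ✓
  (2) 0 < 1 ✓
  (3) 2 < 9 ✓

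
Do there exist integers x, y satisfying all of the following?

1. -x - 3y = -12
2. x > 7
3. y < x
Yes

Take x = 9, y = 1. Substituting into each constraint:
  (1) (-9) - 3(1) = -12 ✓
  (2) 9 > 7 ✓
  (3) 1 < 9 ✓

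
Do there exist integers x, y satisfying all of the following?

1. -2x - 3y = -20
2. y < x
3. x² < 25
No

The full constraint system is jointly infeasible over the integers. Each constraint and what it forces:

  - -2x - 3y = -20: is a linear equation tying the variables together
  - y < x: bounds one variable relative to another variable
  - x² < 25: restricts x to |x| ≤ 4

Propagating the comparison: y < x and x ≤ 4 give y ≤ 3. Range argument: with x ∈ [-4, 4], y ∈ [−∞, 3], the left side of the equation is at least -17, but the right side is -20 < -17. No integer solution exists.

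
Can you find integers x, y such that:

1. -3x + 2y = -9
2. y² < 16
Yes

Take x = 1, y = -3. Substituting into each constraint:
  (1) -3(1) + 2(-3) = -9 ✓
  (2) y² = (-3)² = 9, and 9 < 16 ✓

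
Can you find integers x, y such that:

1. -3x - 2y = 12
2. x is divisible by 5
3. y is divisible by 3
Yes

Take x = 0, y = -6. Substituting into each constraint:
  (1) -3(0) - 2(-6) = 12 ✓
  (2) 0 = 5 × 0, remainder 0 ✓
  (3) -6 = 3 × -2, remainder 0 ✓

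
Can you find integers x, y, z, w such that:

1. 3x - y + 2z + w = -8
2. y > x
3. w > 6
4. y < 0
Yes

Take x = -2, y = -1, z = -5, w = 7. Substituting into each constraint:
  (1) 3(-2) + 1 + 2(-5) + 7 = -8 ✓
  (2) -1 > -2 ✓
  (3) 7 > 6 ✓
  (4) -1 < 0 ✓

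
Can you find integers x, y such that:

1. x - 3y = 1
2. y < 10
Yes

Take x = 1, y = 0. Substituting into each constraint:
  (1) 1 - 3(0) = 1 ✓
  (2) 0 < 10 ✓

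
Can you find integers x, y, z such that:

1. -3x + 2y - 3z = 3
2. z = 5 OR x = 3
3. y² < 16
Yes

Take x = 3, y = 0, z = -4. Substituting into each constraint:
  (1) -3(3) + 2(0) - 3(-4) = 3 ✓
  (2) x = 3, target 3 ✓ (second branch holds)
  (3) y² = (0)² = 0, and 0 < 16 ✓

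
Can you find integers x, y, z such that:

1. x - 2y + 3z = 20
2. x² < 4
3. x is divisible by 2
Yes

Take x = 0, y = -10, z = 0. Substituting into each constraint:
  (1) 0 - 2(-10) + 3(0) = 20 ✓
  (2) x² = (0)² = 0, and 0 < 4 ✓
  (3) 0 = 2 × 0, remainder 0 ✓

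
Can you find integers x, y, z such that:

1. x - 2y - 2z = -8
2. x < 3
Yes

Take x = 0, y = 4, z = 0. Substituting into each constraint:
  (1) 0 - 2(4) - 2(0) = -8 ✓
  (2) 0 < 3 ✓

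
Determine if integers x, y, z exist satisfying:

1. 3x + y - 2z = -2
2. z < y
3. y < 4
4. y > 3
No

A contradictory subset is {y < 4, y > 3}. No integer assignment can satisfy these jointly:

  - y < 4: bounds one variable relative to a constant
  - y > 3: bounds one variable relative to a constant

Direct contradiction: the bounds on y require y ≥ 4 and y ≤ 3 simultaneously, which is empty.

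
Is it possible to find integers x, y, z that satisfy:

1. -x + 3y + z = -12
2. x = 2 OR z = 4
Yes

Take x = 1, y = -5, z = 4. Substituting into each constraint:
  (1) (-1) + 3(-5) + 4 = -12 ✓
  (2) z = 4, target 4 ✓ (second branch holds)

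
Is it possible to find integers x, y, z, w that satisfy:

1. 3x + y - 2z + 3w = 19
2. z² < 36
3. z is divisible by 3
Yes

Take x = 6, y = 1, z = 0, w = 0. Substituting into each constraint:
  (1) 3(6) + 1 - 2(0) + 3(0) = 19 ✓
  (2) z² = (0)² = 0, and 0 < 36 ✓
  (3) 0 = 3 × 0, remainder 0 ✓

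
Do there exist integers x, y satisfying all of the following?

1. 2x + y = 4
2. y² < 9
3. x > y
Yes

Take x = 2, y = 0. Substituting into each constraint:
  (1) 2(2) + 0 = 4 ✓
  (2) y² = (0)² = 0, and 0 < 9 ✓
  (3) 2 > 0 ✓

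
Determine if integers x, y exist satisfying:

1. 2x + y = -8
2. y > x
Yes

Take x = -3, y = -2. Substituting into each constraint:
  (1) 2(-3) + (-2) = -8 ✓
  (2) -2 > -3 ✓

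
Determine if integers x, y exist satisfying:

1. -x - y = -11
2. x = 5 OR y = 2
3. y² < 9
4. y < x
Yes

Take x = 9, y = 2. Substituting into each constraint:
  (1) (-9) + (-2) = -11 ✓
  (2) y = 2, target 2 ✓ (second branch holds)
  (3) y² = (2)² = 4, and 4 < 9 ✓
  (4) 2 < 9 ✓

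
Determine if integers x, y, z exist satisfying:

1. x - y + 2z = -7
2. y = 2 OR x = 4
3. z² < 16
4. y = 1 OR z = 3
Yes

Take x = -11, y = 2, z = 3. Substituting into each constraint:
  (1) (-11) + (-2) + 2(3) = -7 ✓
  (2) y = 2, target 2 ✓ (first branch holds)
  (3) z² = (3)² = 9, and 9 < 16 ✓
  (4) z = 3, target 3 ✓ (second branch holds)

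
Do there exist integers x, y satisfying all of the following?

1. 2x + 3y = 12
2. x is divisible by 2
Yes

Take x = 0, y = 4. Substituting into each constraint:
  (1) 2(0) + 3(4) = 12 ✓
  (2) 0 = 2 × 0, remainder 0 ✓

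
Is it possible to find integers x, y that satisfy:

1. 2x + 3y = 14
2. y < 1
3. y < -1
Yes

Take x = 10, y = -2. Substituting into each constraint:
  (1) 2(10) + 3(-2) = 14 ✓
  (2) -2 < 1 ✓
  (3) -2 < -1 ✓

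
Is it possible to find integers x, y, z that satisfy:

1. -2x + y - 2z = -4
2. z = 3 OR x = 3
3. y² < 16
Yes

Take x = 3, y = 0, z = -1. Substituting into each constraint:
  (1) -2(3) + 0 - 2(-1) = -4 ✓
  (2) x = 3, target 3 ✓ (second branch holds)
  (3) y² = (0)² = 0, and 0 < 16 ✓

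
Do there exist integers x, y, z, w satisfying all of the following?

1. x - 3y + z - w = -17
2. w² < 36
Yes

Take x = 0, y = 0, z = -17, w = 0. Substituting into each constraint:
  (1) 0 - 3(0) + (-17) + 0 = -17 ✓
  (2) w² = (0)² = 0, and 0 < 36 ✓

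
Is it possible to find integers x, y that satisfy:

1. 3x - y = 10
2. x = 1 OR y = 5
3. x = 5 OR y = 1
Yes

Take x = 5, y = 5. Substituting into each constraint:
  (1) 3(5) + (-5) = 10 ✓
  (2) y = 5, target 5 ✓ (second branch holds)
  (3) x = 5, target 5 ✓ (first branch holds)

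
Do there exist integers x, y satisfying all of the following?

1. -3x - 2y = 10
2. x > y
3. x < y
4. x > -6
No

A contradictory subset is {x > y, x < y}. No integer assignment can satisfy these jointly:

  - x > y: bounds one variable relative to another variable
  - x < y: bounds one variable relative to another variable

Direct contradiction: x > y and y > x cannot both hold.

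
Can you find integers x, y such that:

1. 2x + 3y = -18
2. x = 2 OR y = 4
Yes

Take x = -15, y = 4. Substituting into each constraint:
  (1) 2(-15) + 3(4) = -18 ✓
  (2) y = 4, target 4 ✓ (second branch holds)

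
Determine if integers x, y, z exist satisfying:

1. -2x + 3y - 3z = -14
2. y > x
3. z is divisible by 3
Yes

Take x = 1, y = 2, z = 6. Substituting into each constraint:
  (1) -2(1) + 3(2) - 3(6) = -14 ✓
  (2) 2 > 1 ✓
  (3) 6 = 3 × 2, remainder 0 ✓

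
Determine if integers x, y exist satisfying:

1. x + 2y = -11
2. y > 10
Yes

Take x = -33, y = 11. Substituting into each constraint:
  (1) (-33) + 2(11) = -11 ✓
  (2) 11 > 10 ✓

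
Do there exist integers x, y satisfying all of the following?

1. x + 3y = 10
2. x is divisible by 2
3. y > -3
Yes

Take x = -2, y = 4. Substituting into each constraint:
  (1) (-2) + 3(4) = 10 ✓
  (2) -2 = 2 × -1, remainder 0 ✓
  (3) 4 > -3 ✓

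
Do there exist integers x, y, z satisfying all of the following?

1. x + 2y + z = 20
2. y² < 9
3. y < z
Yes

Take x = 22, y = -1, z = 0. Substituting into each constraint:
  (1) 22 + 2(-1) + 0 = 20 ✓
  (2) y² = (-1)² = 1, and 1 < 9 ✓
  (3) -1 < 0 ✓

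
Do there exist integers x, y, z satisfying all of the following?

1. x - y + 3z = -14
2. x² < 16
Yes

Take x = 1, y = 0, z = -5. Substituting into each constraint:
  (1) 1 + 0 + 3(-5) = -14 ✓
  (2) x² = (1)² = 1, and 1 < 16 ✓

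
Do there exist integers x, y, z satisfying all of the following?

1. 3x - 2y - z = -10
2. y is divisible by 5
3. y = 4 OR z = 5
Yes

Take x = -5, y = -5, z = 5. Substituting into each constraint:
  (1) 3(-5) - 2(-5) + (-5) = -10 ✓
  (2) -5 = 5 × -1, remainder 0 ✓
  (3) z = 5, target 5 ✓ (second branch holds)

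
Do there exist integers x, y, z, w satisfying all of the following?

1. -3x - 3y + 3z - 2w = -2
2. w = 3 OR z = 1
Yes

Take x = 0, y = 1, z = 1, w = 1. Substituting into each constraint:
  (1) -3(0) - 3(1) + 3(1) - 2(1) = -2 ✓
  (2) z = 1, target 1 ✓ (second branch holds)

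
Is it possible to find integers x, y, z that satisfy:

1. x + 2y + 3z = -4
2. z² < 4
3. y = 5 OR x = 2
Yes

Take x = 2, y = -3, z = 0. Substituting into each constraint:
  (1) 2 + 2(-3) + 3(0) = -4 ✓
  (2) z² = (0)² = 0, and 0 < 4 ✓
  (3) x = 2, target 2 ✓ (second branch holds)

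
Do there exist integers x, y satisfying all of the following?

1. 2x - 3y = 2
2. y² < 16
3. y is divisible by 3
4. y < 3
Yes

Take x = 1, y = 0. Substituting into each constraint:
  (1) 2(1) - 3(0) = 2 ✓
  (2) y² = (0)² = 0, and 0 < 16 ✓
  (3) 0 = 3 × 0, remainder 0 ✓
  (4) 0 < 3 ✓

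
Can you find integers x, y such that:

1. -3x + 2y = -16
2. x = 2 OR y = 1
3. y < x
Yes

Take x = 6, y = 1. Substituting into each constraint:
  (1) -3(6) + 2(1) = -16 ✓
  (2) y = 1, target 1 ✓ (second branch holds)
  (3) 1 < 6 ✓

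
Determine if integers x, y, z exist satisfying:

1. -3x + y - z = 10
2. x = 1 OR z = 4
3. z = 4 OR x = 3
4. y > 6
Yes

Take x = -2, y = 8, z = 4. Substituting into each constraint:
  (1) -3(-2) + 8 + (-4) = 10 ✓
  (2) z = 4, target 4 ✓ (second branch holds)
  (3) z = 4, target 4 ✓ (first branch holds)
  (4) 8 > 6 ✓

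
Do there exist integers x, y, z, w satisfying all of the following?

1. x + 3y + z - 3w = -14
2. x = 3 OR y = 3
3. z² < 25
Yes

Take x = 3, y = 0, z = -2, w = 5. Substituting into each constraint:
  (1) 3 + 3(0) + (-2) - 3(5) = -14 ✓
  (2) x = 3, target 3 ✓ (first branch holds)
  (3) z² = (-2)² = 4, and 4 < 25 ✓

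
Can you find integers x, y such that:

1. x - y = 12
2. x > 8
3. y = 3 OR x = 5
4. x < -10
No

A contradictory subset is {x > 8, x < -10}. No integer assignment can satisfy these jointly:

  - x > 8: bounds one variable relative to a constant
  - x < -10: bounds one variable relative to a constant

Direct contradiction: the bounds on x require x ≥ 9 and x ≤ -11 simultaneously, which is empty.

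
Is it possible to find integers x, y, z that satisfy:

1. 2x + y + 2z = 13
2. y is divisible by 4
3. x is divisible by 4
No

A contradictory subset is {2x + y + 2z = 13, y is divisible by 4}. No integer assignment can satisfy these jointly:

  - 2x + y + 2z = 13: is a linear equation tying the variables together
  - y is divisible by 4: restricts y to multiples of 4

Modular obstruction: writing y = 4y', every remaining term of the linear equation is divisible by 2, so the left side is ≡ 0 (mod 2); but the right side 13 ≡ 1 (mod 2). No integers can satisfy it.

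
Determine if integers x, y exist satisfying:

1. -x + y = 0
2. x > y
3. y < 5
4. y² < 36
No

A contradictory subset is {-x + y = 0, x > y}. No integer assignment can satisfy these jointly:

  - -x + y = 0: is a linear equation tying the variables together
  - x > y: bounds one variable relative to another variable

From the equation, x − y = 0, i.e. x − y = 0; but x > y requires x − y ≥ 1. Contradiction.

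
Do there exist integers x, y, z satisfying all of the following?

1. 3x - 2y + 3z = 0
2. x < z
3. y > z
Yes

Take x = 0, y = 3, z = 2. Substituting into each constraint:
  (1) 3(0) - 2(3) + 3(2) = 0 ✓
  (2) 0 < 2 ✓
  (3) 3 > 2 ✓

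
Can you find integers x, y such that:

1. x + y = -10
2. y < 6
Yes

Take x = -10, y = 0. Substituting into each constraint:
  (1) (-10) + 0 = -10 ✓
  (2) 0 < 6 ✓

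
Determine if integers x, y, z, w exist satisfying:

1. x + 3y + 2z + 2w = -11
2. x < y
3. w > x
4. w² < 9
Yes

Take x = 0, y = 1, z = -8, w = 1. Substituting into each constraint:
  (1) 0 + 3(1) + 2(-8) + 2(1) = -11 ✓
  (2) 0 < 1 ✓
  (3) 1 > 0 ✓
  (4) w² = (1)² = 1, and 1 < 9 ✓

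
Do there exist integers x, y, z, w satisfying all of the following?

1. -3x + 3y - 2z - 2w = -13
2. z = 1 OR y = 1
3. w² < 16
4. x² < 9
Yes

Take x = 0, y = 1, z = 6, w = 2. Substituting into each constraint:
  (1) -3(0) + 3(1) - 2(6) - 2(2) = -13 ✓
  (2) y = 1, target 1 ✓ (second branch holds)
  (3) w² = (2)² = 4, and 4 < 16 ✓
  (4) x² = (0)² = 0, and 0 < 9 ✓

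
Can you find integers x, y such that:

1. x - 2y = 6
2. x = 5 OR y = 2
Yes

Take x = 10, y = 2. Substituting into each constraint:
  (1) 10 - 2(2) = 6 ✓
  (2) y = 2, target 2 ✓ (second branch holds)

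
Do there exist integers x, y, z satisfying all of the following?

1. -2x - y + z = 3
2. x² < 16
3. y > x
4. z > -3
Yes

Take x = 0, y = 1, z = 4. Substituting into each constraint:
  (1) -2(0) + (-1) + 4 = 3 ✓
  (2) x² = (0)² = 0, and 0 < 16 ✓
  (3) 1 > 0 ✓
  (4) 4 > -3 ✓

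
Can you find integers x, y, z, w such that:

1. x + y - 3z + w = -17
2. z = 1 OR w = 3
Yes

Take x = 0, y = -20, z = 0, w = 3. Substituting into each constraint:
  (1) 0 + (-20) - 3(0) + 3 = -17 ✓
  (2) w = 3, target 3 ✓ (second branch holds)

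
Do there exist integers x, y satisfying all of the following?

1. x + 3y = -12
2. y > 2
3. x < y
Yes

Take x = -21, y = 3. Substituting into each constraint:
  (1) (-21) + 3(3) = -12 ✓
  (2) 3 > 2 ✓
  (3) -21 < 3 ✓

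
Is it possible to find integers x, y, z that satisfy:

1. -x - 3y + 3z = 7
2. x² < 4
Yes

Take x = -1, y = -2, z = 0. Substituting into each constraint:
  (1) 1 - 3(-2) + 3(0) = 7 ✓
  (2) x² = (-1)² = 1, and 1 < 4 ✓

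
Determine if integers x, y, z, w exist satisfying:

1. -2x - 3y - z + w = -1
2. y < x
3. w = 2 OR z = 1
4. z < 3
Yes

Take x = 2, y = 1, z = -4, w = 2. Substituting into each constraint:
  (1) -2(2) - 3(1) + 4 + 2 = -1 ✓
  (2) 1 < 2 ✓
  (3) w = 2, target 2 ✓ (first branch holds)
  (4) -4 < 3 ✓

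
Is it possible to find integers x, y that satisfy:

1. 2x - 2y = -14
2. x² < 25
Yes

Take x = 0, y = 7. Substituting into each constraint:
  (1) 2(0) - 2(7) = -14 ✓
  (2) x² = (0)² = 0, and 0 < 25 ✓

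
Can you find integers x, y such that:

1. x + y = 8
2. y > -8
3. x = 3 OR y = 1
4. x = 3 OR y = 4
Yes

Take x = 3, y = 5. Substituting into each constraint:
  (1) 3 + 5 = 8 ✓
  (2) 5 > -8 ✓
  (3) x = 3, target 3 ✓ (first branch holds)
  (4) x = 3, target 3 ✓ (first branch holds)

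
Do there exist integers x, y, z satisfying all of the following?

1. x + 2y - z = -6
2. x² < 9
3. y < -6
Yes

Take x = 0, y = -7, z = -8. Substituting into each constraint:
  (1) 0 + 2(-7) + 8 = -6 ✓
  (2) x² = (0)² = 0, and 0 < 9 ✓
  (3) -7 < -6 ✓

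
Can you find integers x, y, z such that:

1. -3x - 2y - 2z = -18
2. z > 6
Yes

Take x = 0, y = 0, z = 9. Substituting into each constraint:
  (1) -3(0) - 2(0) - 2(9) = -18 ✓
  (2) 9 > 6 ✓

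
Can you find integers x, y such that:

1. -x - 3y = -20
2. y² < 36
Yes

Take x = 20, y = 0. Substituting into each constraint:
  (1) (-20) - 3(0) = -20 ✓
  (2) y² = (0)² = 0, and 0 < 36 ✓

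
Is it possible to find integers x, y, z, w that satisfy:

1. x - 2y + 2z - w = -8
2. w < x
Yes

Take x = 0, y = 5, z = 0, w = -2. Substituting into each constraint:
  (1) 0 - 2(5) + 2(0) + 2 = -8 ✓
  (2) -2 < 0 ✓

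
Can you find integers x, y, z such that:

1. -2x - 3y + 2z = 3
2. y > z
Yes

Take x = -3, y = 1, z = 0. Substituting into each constraint:
  (1) -2(-3) - 3(1) + 2(0) = 3 ✓
  (2) 1 > 0 ✓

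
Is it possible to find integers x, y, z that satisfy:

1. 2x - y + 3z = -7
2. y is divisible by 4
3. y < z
Yes

Take x = -5, y = 0, z = 1. Substituting into each constraint:
  (1) 2(-5) + 0 + 3(1) = -7 ✓
  (2) 0 = 4 × 0, remainder 0 ✓
  (3) 0 < 1 ✓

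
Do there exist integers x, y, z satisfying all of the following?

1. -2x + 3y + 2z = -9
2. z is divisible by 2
Yes

Take x = 0, y = -3, z = 0. Substituting into each constraint:
  (1) -2(0) + 3(-3) + 2(0) = -9 ✓
  (2) 0 = 2 × 0, remainder 0 ✓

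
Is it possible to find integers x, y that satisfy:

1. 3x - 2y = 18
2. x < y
Yes

Take x = 20, y = 21. Substituting into each constraint:
  (1) 3(20) - 2(21) = 18 ✓
  (2) 20 < 21 ✓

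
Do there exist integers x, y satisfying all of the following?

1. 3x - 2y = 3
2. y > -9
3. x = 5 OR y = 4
Yes

Take x = 5, y = 6. Substituting into each constraint:
  (1) 3(5) - 2(6) = 3 ✓
  (2) 6 > -9 ✓
  (3) x = 5, target 5 ✓ (first branch holds)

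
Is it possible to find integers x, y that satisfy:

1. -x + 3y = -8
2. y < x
Yes

Take x = -1, y = -3. Substituting into each constraint:
  (1) 1 + 3(-3) = -8 ✓
  (2) -3 < -1 ✓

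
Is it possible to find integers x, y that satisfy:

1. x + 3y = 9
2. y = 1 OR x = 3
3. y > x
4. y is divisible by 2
No

A contradictory subset is {x + 3y = 9, y = 1 OR x = 3, y > x}. No integer assignment can satisfy these jointly:

  - x + 3y = 9: is a linear equation tying the variables together
  - y = 1 OR x = 3: forces a choice: either y = 1 or x = 3
  - y > x: bounds one variable relative to another variable

Split on the disjunction (y = 1 OR x = 3):
  • If y = 1: the equation forces x = 6, giving (y, x) = (1, 6), which violates y > x.
  • If x = 3: the equation forces y = 2, giving (x, y) = (3, 2), which violates y > x.
Both branches are infeasible, so the system has no integer solution.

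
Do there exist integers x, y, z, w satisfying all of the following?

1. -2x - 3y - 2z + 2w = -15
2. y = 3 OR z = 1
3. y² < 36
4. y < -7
No

A contradictory subset is {y² < 36, y < -7}. No integer assignment can satisfy these jointly:

  - y² < 36: restricts y to |y| ≤ 5
  - y < -7: bounds one variable relative to a constant

Direct contradiction: the bounds on y require y ≥ -5 and y ≤ -8 simultaneously, which is empty.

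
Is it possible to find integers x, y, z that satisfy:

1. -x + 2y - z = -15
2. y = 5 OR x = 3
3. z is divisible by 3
Yes

Take x = 1, y = 5, z = 24. Substituting into each constraint:
  (1) (-1) + 2(5) + (-24) = -15 ✓
  (2) y = 5, target 5 ✓ (first branch holds)
  (3) 24 = 3 × 8, remainder 0 ✓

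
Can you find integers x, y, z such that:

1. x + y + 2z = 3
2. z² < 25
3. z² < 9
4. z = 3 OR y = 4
Yes

Take x = -5, y = 4, z = 2. Substituting into each constraint:
  (1) (-5) + 4 + 2(2) = 3 ✓
  (2) z² = (2)² = 4, and 4 < 25 ✓
  (3) z² = (2)² = 4, and 4 < 9 ✓
  (4) y = 4, target 4 ✓ (second branch holds)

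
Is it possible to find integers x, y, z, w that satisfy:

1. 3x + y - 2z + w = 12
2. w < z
Yes

Take x = 5, y = 0, z = 2, w = 1. Substituting into each constraint:
  (1) 3(5) + 0 - 2(2) + 1 = 12 ✓
  (2) 1 < 2 ✓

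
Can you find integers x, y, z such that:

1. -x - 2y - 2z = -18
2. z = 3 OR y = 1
Yes

Take x = 0, y = 6, z = 3. Substituting into each constraint:
  (1) 0 - 2(6) - 2(3) = -18 ✓
  (2) z = 3, target 3 ✓ (first branch holds)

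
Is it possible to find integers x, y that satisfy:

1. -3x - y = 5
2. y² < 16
Yes

Take x = -2, y = 1. Substituting into each constraint:
  (1) -3(-2) + (-1) = 5 ✓
  (2) y² = (1)² = 1, and 1 < 16 ✓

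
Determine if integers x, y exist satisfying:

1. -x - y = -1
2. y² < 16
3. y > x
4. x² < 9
Yes

Take x = 0, y = 1. Substituting into each constraint:
  (1) 0 + (-1) = -1 ✓
  (2) y² = (1)² = 1, and 1 < 16 ✓
  (3) 1 > 0 ✓
  (4) x² = (0)² = 0, and 0 < 9 ✓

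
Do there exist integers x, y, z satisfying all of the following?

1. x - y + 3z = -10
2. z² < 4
Yes

Take x = -10, y = 0, z = 0. Substituting into each constraint:
  (1) (-10) + 0 + 3(0) = -10 ✓
  (2) z² = (0)² = 0, and 0 < 4 ✓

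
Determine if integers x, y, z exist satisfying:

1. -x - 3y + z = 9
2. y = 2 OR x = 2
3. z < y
Yes

Take x = 2, y = -6, z = -7. Substituting into each constraint:
  (1) (-2) - 3(-6) + (-7) = 9 ✓
  (2) x = 2, target 2 ✓ (second branch holds)
  (3) -7 < -6 ✓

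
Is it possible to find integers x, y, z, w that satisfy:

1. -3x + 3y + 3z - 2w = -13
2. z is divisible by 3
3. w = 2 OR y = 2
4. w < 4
Yes

Take x = 7, y = 2, z = 0, w = -1. Substituting into each constraint:
  (1) -3(7) + 3(2) + 3(0) - 2(-1) = -13 ✓
  (2) 0 = 3 × 0, remainder 0 ✓
  (3) y = 2, target 2 ✓ (second branch holds)
  (4) -1 < 4 ✓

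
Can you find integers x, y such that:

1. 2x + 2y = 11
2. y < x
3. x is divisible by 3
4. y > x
No

Even the single constraint (2x + 2y = 11) is infeasible over the integers.

  - 2x + 2y = 11: every term on the left is divisible by 2, so the LHS ≡ 0 (mod 2), but the RHS 11 is not — no integer solution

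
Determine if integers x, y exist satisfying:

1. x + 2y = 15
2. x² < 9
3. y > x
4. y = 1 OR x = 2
No

A contradictory subset is {x + 2y = 15, y > x, y = 1 OR x = 2}. No integer assignment can satisfy these jointly:

  - x + 2y = 15: is a linear equation tying the variables together
  - y > x: bounds one variable relative to another variable
  - y = 1 OR x = 2: forces a choice: either y = 1 or x = 2

Split on the disjunction (y = 1 OR x = 2):
  • If y = 1: the equation forces x = 13, giving (y, x) = (1, 13), which violates y > x.
  • If x = 2: with x = 2, every remaining term of the linear equation is divisible by 2, so the left side is ≡ 0 (mod 2); but the right side 13 ≡ 1 (mod 2). No integers can satisfy it.
Both branches are infeasible, so the system has no integer solution.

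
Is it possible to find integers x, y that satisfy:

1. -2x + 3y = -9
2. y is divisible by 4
No

The full constraint system is jointly infeasible over the integers. Each constraint and what it forces:

  - -2x + 3y = -9: is a linear equation tying the variables together
  - y is divisible by 4: restricts y to multiples of 4

Modular obstruction: writing y = 4y', every remaining term of the linear equation is divisible by 2, so the left side is ≡ 0 (mod 2); but the right side -9 ≡ 1 (mod 2). No integers can satisfy it.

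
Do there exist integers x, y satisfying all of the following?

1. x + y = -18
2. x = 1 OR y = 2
Yes

Take x = 1, y = -19. Substituting into each constraint:
  (1) 1 + (-19) = -18 ✓
  (2) x = 1, target 1 ✓ (first branch holds)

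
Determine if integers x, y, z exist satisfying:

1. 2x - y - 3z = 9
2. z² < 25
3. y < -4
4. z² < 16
Yes

Take x = 0, y = -9, z = 0. Substituting into each constraint:
  (1) 2(0) + 9 - 3(0) = 9 ✓
  (2) z² = (0)² = 0, and 0 < 25 ✓
  (3) -9 < -4 ✓
  (4) z² = (0)² = 0, and 0 < 16 ✓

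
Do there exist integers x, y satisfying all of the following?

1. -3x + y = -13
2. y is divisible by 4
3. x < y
Yes

Take x = 7, y = 8. Substituting into each constraint:
  (1) -3(7) + 8 = -13 ✓
  (2) 8 = 4 × 2, remainder 0 ✓
  (3) 7 < 8 ✓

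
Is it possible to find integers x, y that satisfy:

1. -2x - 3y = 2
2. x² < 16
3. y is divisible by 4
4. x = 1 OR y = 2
No

A contradictory subset is {-2x - 3y = 2, y is divisible by 4, x = 1 OR y = 2}. No integer assignment can satisfy these jointly:

  - -2x - 3y = 2: is a linear equation tying the variables together
  - y is divisible by 4: restricts y to multiples of 4
  - x = 1 OR y = 2: forces a choice: either x = 1 or y = 2

Split on the disjunction (x = 1 OR y = 2):
  • If x = 1: with x = 1, writing y = 4y', every remaining term of the linear equation is divisible by 12, so the left side is ≡ 0 (mod 12); but the right side 4 ≡ 4 (mod 12). No integers can satisfy it.
  • If y = 2: this contradicts the divisibility constraint — 2 is not a multiple of 4.
Both branches are infeasible, so the system has no integer solution.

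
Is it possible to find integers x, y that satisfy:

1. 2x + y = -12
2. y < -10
Yes

Take x = 0, y = -12. Substituting into each constraint:
  (1) 2(0) + (-12) = -12 ✓
  (2) -12 < -10 ✓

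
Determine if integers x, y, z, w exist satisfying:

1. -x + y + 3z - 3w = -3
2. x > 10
Yes

Take x = 11, y = 8, z = 0, w = 0. Substituting into each constraint:
  (1) (-11) + 8 + 3(0) - 3(0) = -3 ✓
  (2) 11 > 10 ✓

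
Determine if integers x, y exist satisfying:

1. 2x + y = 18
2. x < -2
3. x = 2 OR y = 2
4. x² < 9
No

A contradictory subset is {2x + y = 18, x < -2, x = 2 OR y = 2}. No integer assignment can satisfy these jointly:

  - 2x + y = 18: is a linear equation tying the variables together
  - x < -2: bounds one variable relative to a constant
  - x = 2 OR y = 2: forces a choice: either x = 2 or y = 2

Split on the disjunction (x = 2 OR y = 2):
  • If x = 2: this contradicts the bound x ≤ -3.
  • If y = 2: the equation forces x = 8, which contradicts the bound x ≤ -3.
Both branches are infeasible, so the system has no integer solution.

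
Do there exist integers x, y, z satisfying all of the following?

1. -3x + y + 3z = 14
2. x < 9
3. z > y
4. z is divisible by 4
Yes

Take x = -5, y = -1, z = 0. Substituting into each constraint:
  (1) -3(-5) + (-1) + 3(0) = 14 ✓
  (2) -5 < 9 ✓
  (3) 0 > -1 ✓
  (4) 0 = 4 × 0, remainder 0 ✓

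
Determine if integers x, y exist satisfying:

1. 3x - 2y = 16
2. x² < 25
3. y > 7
No

The full constraint system is jointly infeasible over the integers. Each constraint and what it forces:

  - 3x - 2y = 16: is a linear equation tying the variables together
  - x² < 25: restricts x to |x| ≤ 4
  - y > 7: bounds one variable relative to a constant

Range argument: with x ∈ [-4, 4], y ∈ [8, ∞], the left side of the equation is at most -4, but the right side is 16 > -4. No integer solution exists.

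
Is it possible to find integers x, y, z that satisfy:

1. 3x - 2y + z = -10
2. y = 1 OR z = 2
Yes

Take x = -4, y = 1, z = 4. Substituting into each constraint:
  (1) 3(-4) - 2(1) + 4 = -10 ✓
  (2) y = 1, target 1 ✓ (first branch holds)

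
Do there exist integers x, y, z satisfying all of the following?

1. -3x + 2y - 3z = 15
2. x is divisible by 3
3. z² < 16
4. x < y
Yes

Take x = 0, y = 3, z = -3. Substituting into each constraint:
  (1) -3(0) + 2(3) - 3(-3) = 15 ✓
  (2) 0 = 3 × 0, remainder 0 ✓
  (3) z² = (-3)² = 9, and 9 < 16 ✓
  (4) 0 < 3 ✓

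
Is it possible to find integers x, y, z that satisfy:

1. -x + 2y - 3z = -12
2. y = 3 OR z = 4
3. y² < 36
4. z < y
Yes

Take x = 12, y = 3, z = 2. Substituting into each constraint:
  (1) (-12) + 2(3) - 3(2) = -12 ✓
  (2) y = 3, target 3 ✓ (first branch holds)
  (3) y² = (3)² = 9, and 9 < 36 ✓
  (4) 2 < 3 ✓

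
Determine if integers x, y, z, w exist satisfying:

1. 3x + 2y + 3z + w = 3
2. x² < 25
Yes

Take x = 0, y = 0, z = 1, w = 0. Substituting into each constraint:
  (1) 3(0) + 2(0) + 3(1) + 0 = 3 ✓
  (2) x² = (0)² = 0, and 0 < 25 ✓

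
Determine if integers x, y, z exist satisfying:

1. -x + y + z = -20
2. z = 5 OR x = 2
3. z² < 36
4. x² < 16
Yes

Take x = 2, y = -23, z = 5. Substituting into each constraint:
  (1) (-2) + (-23) + 5 = -20 ✓
  (2) z = 5, target 5 ✓ (first branch holds)
  (3) z² = (5)² = 25, and 25 < 36 ✓
  (4) x² = (2)² = 4, and 4 < 16 ✓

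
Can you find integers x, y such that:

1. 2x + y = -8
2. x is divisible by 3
Yes

Take x = 0, y = -8. Substituting into each constraint:
  (1) 2(0) + (-8) = -8 ✓
  (2) 0 = 3 × 0, remainder 0 ✓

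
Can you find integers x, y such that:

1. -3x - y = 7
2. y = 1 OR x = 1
Yes

Take x = 1, y = -10. Substituting into each constraint:
  (1) -3(1) + 10 = 7 ✓
  (2) x = 1, target 1 ✓ (second branch holds)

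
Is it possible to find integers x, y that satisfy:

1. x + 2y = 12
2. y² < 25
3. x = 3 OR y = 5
No

The full constraint system is jointly infeasible over the integers. Each constraint and what it forces:

  - x + 2y = 12: is a linear equation tying the variables together
  - y² < 25: restricts y to |y| ≤ 4
  - x = 3 OR y = 5: forces a choice: either x = 3 or y = 5

Split on the disjunction (x = 3 OR y = 5):
  • If x = 3: with x = 3, every remaining term of the linear equation is divisible by 2, so the left side is ≡ 0 (mod 2); but the right side 9 ≡ 1 (mod 2). No integers can satisfy it.
  • If y = 5: this contradicts y² < 25, which requires |y| ≤ 4.
Both branches are infeasible, so the system has no integer solution.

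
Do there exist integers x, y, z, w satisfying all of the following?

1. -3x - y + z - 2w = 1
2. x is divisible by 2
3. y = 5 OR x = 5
Yes

Take x = 6, y = 5, z = 24, w = 0. Substituting into each constraint:
  (1) -3(6) + (-5) + 24 - 2(0) = 1 ✓
  (2) 6 = 2 × 3, remainder 0 ✓
  (3) y = 5, target 5 ✓ (first branch holds)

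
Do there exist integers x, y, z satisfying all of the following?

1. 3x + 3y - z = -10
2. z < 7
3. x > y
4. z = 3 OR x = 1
Yes

Take x = 1, y = -4, z = 1. Substituting into each constraint:
  (1) 3(1) + 3(-4) + (-1) = -10 ✓
  (2) 1 < 7 ✓
  (3) 1 > -4 ✓
  (4) x = 1, target 1 ✓ (second branch holds)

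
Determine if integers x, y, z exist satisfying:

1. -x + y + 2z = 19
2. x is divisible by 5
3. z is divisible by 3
Yes

Take x = 0, y = 19, z = 0. Substituting into each constraint:
  (1) 0 + 19 + 2(0) = 19 ✓
  (2) 0 = 5 × 0, remainder 0 ✓
  (3) 0 = 3 × 0, remainder 0 ✓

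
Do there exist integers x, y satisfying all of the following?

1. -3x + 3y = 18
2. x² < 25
Yes

Take x = 0, y = 6. Substituting into each constraint:
  (1) -3(0) + 3(6) = 18 ✓
  (2) x² = (0)² = 0, and 0 < 25 ✓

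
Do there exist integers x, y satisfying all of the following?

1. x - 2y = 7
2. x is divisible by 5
Yes

Take x = 15, y = 4. Substituting into each constraint:
  (1) 15 - 2(4) = 7 ✓
  (2) 15 = 5 × 3, remainder 0 ✓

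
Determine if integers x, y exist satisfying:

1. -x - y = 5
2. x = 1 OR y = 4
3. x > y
Yes

Take x = 1, y = -6. Substituting into each constraint:
  (1) (-1) + 6 = 5 ✓
  (2) x = 1, target 1 ✓ (first branch holds)
  (3) 1 > -6 ✓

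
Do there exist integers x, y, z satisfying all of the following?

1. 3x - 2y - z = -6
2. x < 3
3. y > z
Yes

Take x = 0, y = 3, z = 0. Substituting into each constraint:
  (1) 3(0) - 2(3) + 0 = -6 ✓
  (2) 0 < 3 ✓
  (3) 3 > 0 ✓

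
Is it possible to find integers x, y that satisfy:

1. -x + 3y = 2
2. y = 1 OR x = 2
Yes

Take x = 1, y = 1. Substituting into each constraint:
  (1) (-1) + 3(1) = 2 ✓
  (2) y = 1, target 1 ✓ (first branch holds)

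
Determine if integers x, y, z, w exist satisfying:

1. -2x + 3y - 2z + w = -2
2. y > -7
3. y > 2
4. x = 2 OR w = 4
Yes

Take x = 2, y = 4, z = 5, w = 0. Substituting into each constraint:
  (1) -2(2) + 3(4) - 2(5) + 0 = -2 ✓
  (2) 4 > -7 ✓
  (3) 4 > 2 ✓
  (4) x = 2, target 2 ✓ (first branch holds)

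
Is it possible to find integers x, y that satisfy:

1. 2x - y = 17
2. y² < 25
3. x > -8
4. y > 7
No

A contradictory subset is {y² < 25, y > 7}. No integer assignment can satisfy these jointly:

  - y² < 25: restricts y to |y| ≤ 4
  - y > 7: bounds one variable relative to a constant

Direct contradiction: the bounds on y require y ≥ 8 and y ≤ 4 simultaneously, which is empty.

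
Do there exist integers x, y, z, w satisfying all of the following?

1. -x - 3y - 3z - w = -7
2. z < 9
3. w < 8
Yes

Take x = 1, y = 0, z = 2, w = 0. Substituting into each constraint:
  (1) (-1) - 3(0) - 3(2) + 0 = -7 ✓
  (2) 2 < 9 ✓
  (3) 0 < 8 ✓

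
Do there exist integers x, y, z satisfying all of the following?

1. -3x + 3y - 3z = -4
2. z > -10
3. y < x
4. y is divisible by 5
No

Even the single constraint (-3x + 3y - 3z = -4) is infeasible over the integers.

  - -3x + 3y - 3z = -4: every term on the left is divisible by 3, so the LHS ≡ 0 (mod 3), but the RHS -4 is not — no integer solution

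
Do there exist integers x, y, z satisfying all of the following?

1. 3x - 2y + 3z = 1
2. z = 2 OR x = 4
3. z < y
Yes

Take x = 1, y = 4, z = 2. Substituting into each constraint:
  (1) 3(1) - 2(4) + 3(2) = 1 ✓
  (2) z = 2, target 2 ✓ (first branch holds)
  (3) 2 < 4 ✓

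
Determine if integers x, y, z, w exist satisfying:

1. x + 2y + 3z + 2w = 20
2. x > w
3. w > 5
Yes

Take x = 8, y = -1, z = 0, w = 7. Substituting into each constraint:
  (1) 8 + 2(-1) + 3(0) + 2(7) = 20 ✓
  (2) 8 > 7 ✓
  (3) 7 > 5 ✓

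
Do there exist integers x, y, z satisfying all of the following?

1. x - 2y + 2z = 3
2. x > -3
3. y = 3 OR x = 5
Yes

Take x = 5, y = 4, z = 3. Substituting into each constraint:
  (1) 5 - 2(4) + 2(3) = 3 ✓
  (2) 5 > -3 ✓
  (3) x = 5, target 5 ✓ (second branch holds)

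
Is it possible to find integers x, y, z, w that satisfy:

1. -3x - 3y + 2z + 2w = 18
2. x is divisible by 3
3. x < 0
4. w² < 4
Yes

Take x = -3, y = -5, z = -3, w = 0. Substituting into each constraint:
  (1) -3(-3) - 3(-5) + 2(-3) + 2(0) = 18 ✓
  (2) -3 = 3 × -1, remainder 0 ✓
  (3) -3 < 0 ✓
  (4) w² = (0)² = 0, and 0 < 4 ✓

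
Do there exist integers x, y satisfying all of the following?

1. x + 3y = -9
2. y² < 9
Yes

Take x = -9, y = 0. Substituting into each constraint:
  (1) (-9) + 3(0) = -9 ✓
  (2) y² = (0)² = 0, and 0 < 9 ✓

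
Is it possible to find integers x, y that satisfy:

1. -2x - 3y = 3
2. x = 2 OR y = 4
No

The full constraint system is jointly infeasible over the integers. Each constraint and what it forces:

  - -2x - 3y = 3: is a linear equation tying the variables together
  - x = 2 OR y = 4: forces a choice: either x = 2 or y = 4

Split on the disjunction (x = 2 OR y = 4):
  • If x = 2: with x = 2, every remaining term of the linear equation is divisible by 3, so the left side is ≡ 0 (mod 3); but the right side 7 ≡ 1 (mod 3). No integers can satisfy it.
  • If y = 4: with y = 4, every remaining term of the linear equation is divisible by 2, so the left side is ≡ 0 (mod 2); but the right side 15 ≡ 1 (mod 2). No integers can satisfy it.
Both branches are infeasible, so the system has no integer solution.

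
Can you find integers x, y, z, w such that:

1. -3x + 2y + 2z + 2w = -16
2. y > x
Yes

Take x = 0, y = 1, z = 0, w = -9. Substituting into each constraint:
  (1) -3(0) + 2(1) + 2(0) + 2(-9) = -16 ✓
  (2) 1 > 0 ✓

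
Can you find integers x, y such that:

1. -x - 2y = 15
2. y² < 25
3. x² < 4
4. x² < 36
No

A contradictory subset is {-x - 2y = 15, y² < 25, x² < 4}. No integer assignment can satisfy these jointly:

  - -x - 2y = 15: is a linear equation tying the variables together
  - y² < 25: restricts y to |y| ≤ 4
  - x² < 4: restricts x to |x| ≤ 1

Range argument: with x ∈ [-1, 1], y ∈ [-4, 4], the left side of the equation is at most 9, but the right side is 15 > 9. No integer solution exists.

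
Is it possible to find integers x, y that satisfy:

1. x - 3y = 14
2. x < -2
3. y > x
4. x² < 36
No

A contradictory subset is {x - 3y = 14, y > x, x² < 36}. No integer assignment can satisfy these jointly:

  - x - 3y = 14: is a linear equation tying the variables together
  - y > x: bounds one variable relative to another variable
  - x² < 36: restricts x to |x| ≤ 5

The bounds confine x to {-5, -4, -3, -2, -1, 0, 1, 2, 3, 4, 5}. For each value, substitute into the equation:
  • x = -5: the equation gives -3y = 19, so y would not be an integer.
  • x = -4: the equation forces y = -6, but y > x fails since -6 ≤ -4.
  • x = -3: the equation gives -3y = 17, so y would not be an integer.
  • x = -2: the equation gives -3y = 16, so y would not be an integer.
  • x = -1: the equation forces y = -5, but y > x fails since -5 ≤ -1.
  • x = 0: the equation gives -3y = 14, so y would not be an integer.
  • x = 1: the equation gives -3y = 13, so y would not be an integer.
  • x = 2: the equation forces y = -4, but y > x fails since -4 ≤ 2.
  • x = 3: the equation gives -3y = 11, so y would not be an integer.
  • x = 4: the equation gives -3y = 10, so y would not be an integer.
  • x = 5: the equation forces y = -3, but y > x fails since -3 ≤ 5.
Every case fails, so no integer solution exists.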